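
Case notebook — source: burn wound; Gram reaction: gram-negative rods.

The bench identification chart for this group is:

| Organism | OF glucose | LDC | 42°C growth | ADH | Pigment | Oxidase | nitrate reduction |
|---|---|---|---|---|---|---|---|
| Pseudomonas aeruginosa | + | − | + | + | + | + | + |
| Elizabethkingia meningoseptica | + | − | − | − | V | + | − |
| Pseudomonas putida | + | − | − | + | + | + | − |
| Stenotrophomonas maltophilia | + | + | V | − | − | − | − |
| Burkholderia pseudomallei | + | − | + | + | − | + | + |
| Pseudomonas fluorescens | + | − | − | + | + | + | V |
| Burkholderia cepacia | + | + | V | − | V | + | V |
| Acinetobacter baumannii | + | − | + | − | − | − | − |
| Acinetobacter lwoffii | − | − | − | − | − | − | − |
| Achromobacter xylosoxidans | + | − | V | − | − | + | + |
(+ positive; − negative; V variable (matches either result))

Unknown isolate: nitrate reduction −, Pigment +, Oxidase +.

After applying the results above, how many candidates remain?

nitrate reduction −: excludes Pseudomonas aeruginosa, Burkholderia pseudomallei, Achromobacter xylosoxidans — 7 left.
Oxidase +: excludes Stenotrophomonas maltophilia, Acinetobacter baumannii, Acinetobacter lwoffii — 4 left.
Pigment +: all 4 remaining candidates are consistent.
Still consistent: Burkholderia cepacia, Elizabethkingia meningoseptica, Pseudomonas fluorescens, Pseudomonas putida.

4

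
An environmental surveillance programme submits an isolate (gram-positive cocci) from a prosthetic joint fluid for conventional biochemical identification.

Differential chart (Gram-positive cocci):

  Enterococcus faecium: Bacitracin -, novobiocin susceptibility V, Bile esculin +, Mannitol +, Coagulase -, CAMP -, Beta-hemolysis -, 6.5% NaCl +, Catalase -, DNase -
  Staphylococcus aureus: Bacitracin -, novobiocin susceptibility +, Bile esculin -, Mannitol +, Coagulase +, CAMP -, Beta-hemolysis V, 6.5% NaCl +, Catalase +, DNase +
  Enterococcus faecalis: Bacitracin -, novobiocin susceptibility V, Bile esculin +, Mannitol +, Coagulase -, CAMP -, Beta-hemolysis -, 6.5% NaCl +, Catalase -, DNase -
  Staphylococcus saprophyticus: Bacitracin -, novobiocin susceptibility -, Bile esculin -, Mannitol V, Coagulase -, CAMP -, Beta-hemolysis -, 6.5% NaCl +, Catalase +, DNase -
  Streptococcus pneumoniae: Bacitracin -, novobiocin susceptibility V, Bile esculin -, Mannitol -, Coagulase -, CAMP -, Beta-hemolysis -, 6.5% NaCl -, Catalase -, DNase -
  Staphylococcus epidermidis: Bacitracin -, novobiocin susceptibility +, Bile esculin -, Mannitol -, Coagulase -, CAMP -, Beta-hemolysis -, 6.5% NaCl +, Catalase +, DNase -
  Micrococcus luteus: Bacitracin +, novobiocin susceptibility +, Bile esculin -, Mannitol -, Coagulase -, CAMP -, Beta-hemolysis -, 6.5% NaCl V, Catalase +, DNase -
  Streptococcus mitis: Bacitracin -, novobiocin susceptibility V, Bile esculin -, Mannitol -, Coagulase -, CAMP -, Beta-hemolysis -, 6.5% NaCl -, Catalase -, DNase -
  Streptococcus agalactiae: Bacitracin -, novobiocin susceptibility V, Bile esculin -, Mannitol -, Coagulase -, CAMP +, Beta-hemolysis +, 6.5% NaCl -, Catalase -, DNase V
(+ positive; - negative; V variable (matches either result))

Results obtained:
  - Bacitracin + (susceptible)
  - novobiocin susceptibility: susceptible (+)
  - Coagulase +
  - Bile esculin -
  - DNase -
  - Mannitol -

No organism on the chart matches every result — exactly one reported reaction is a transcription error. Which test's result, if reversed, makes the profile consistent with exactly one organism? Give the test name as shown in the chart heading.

As reported, no row in the chart matches all 6 reactions.
Reversing DNase → still no organism matches.
Reversing Bacitracin → still no organism matches.
Reversing Bile esculin → still no organism matches.
Reversing Coagulase (to -) → unique match: Micrococcus luteus.
Reversing novobiocin susceptibility → still no organism matches.
Reversing Mannitol → still no organism matches.

Coagulase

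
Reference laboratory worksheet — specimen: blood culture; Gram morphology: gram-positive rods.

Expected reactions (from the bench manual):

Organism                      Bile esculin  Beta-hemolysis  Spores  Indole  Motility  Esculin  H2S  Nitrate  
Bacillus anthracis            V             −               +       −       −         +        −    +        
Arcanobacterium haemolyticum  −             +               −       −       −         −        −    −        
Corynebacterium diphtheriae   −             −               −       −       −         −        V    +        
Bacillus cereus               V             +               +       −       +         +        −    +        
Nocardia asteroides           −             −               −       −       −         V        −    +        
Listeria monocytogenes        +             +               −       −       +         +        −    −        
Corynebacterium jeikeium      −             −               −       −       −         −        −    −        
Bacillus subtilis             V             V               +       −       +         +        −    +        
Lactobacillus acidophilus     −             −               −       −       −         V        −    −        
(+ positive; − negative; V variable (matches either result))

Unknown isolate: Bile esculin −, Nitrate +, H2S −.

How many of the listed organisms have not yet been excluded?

5

Bile esculin −: excludes Listeria monocytogenes — 8 left.
Nitrate +: excludes Arcanobacterium haemolyticum, Corynebacterium jeikeium, Lactobacillus acidophilus — 5 left.
H2S −: all 5 remaining candidates are consistent.
Still consistent: Bacillus anthracis, Bacillus cereus, Bacillus subtilis, Corynebacterium diphtheriae, Nocardia asteroides.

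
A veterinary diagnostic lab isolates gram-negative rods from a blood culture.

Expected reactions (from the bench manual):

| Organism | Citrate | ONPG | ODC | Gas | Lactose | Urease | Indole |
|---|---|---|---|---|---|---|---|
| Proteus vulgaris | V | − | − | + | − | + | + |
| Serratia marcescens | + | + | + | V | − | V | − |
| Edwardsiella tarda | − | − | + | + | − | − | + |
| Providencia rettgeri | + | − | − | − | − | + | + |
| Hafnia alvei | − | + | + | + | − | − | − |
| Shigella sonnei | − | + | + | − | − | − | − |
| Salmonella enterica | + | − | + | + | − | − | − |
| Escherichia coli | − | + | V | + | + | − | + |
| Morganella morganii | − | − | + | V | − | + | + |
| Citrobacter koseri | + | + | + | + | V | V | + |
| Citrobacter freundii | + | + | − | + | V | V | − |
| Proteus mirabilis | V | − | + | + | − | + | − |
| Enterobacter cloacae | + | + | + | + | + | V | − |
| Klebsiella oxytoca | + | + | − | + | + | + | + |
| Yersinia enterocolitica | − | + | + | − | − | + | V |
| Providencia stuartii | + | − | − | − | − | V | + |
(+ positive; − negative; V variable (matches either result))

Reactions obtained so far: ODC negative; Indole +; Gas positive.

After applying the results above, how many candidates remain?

3

Indole +: excludes 7 organisms — 9 left.
ODC −: excludes Edwardsiella tarda, Morganella morganii, Citrobacter koseri, Yersinia enterocolitica — 5 left.
Gas +: excludes Providencia rettgeri, Providencia stuartii — 3 left.
Still consistent: Escherichia coli, Klebsiella oxytoca, Proteus vulgaris.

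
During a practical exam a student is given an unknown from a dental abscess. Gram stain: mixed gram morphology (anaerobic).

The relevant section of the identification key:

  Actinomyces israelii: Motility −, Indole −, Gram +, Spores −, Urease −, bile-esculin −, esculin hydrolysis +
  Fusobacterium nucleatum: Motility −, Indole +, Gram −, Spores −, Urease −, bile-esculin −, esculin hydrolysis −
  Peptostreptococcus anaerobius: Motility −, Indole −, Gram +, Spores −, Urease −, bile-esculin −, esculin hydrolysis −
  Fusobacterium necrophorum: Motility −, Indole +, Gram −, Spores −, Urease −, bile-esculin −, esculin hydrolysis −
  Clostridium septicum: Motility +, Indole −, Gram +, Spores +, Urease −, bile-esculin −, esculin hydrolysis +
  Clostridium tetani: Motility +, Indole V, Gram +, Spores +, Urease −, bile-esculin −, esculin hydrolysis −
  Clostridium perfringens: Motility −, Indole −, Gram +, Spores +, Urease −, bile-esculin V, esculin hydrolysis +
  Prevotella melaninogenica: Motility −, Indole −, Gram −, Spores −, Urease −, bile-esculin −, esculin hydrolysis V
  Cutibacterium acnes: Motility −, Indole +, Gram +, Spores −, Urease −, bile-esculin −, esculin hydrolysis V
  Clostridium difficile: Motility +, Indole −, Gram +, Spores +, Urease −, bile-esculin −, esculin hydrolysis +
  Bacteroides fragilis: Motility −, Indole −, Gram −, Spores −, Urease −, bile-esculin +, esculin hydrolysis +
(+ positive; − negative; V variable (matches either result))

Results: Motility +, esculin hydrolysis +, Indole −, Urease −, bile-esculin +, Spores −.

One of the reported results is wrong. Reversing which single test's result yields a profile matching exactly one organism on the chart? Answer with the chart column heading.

As reported, no row in the chart matches all 6 reactions.
Reversing esculin hydrolysis → still no organism matches.
Reversing Urease → still no organism matches.
Reversing bile-esculin → still no organism matches.
Reversing Motility (to −) → unique match: Bacteroides fragilis.
Reversing Indole → still no organism matches.
Reversing Spores → still no organism matches.

Motility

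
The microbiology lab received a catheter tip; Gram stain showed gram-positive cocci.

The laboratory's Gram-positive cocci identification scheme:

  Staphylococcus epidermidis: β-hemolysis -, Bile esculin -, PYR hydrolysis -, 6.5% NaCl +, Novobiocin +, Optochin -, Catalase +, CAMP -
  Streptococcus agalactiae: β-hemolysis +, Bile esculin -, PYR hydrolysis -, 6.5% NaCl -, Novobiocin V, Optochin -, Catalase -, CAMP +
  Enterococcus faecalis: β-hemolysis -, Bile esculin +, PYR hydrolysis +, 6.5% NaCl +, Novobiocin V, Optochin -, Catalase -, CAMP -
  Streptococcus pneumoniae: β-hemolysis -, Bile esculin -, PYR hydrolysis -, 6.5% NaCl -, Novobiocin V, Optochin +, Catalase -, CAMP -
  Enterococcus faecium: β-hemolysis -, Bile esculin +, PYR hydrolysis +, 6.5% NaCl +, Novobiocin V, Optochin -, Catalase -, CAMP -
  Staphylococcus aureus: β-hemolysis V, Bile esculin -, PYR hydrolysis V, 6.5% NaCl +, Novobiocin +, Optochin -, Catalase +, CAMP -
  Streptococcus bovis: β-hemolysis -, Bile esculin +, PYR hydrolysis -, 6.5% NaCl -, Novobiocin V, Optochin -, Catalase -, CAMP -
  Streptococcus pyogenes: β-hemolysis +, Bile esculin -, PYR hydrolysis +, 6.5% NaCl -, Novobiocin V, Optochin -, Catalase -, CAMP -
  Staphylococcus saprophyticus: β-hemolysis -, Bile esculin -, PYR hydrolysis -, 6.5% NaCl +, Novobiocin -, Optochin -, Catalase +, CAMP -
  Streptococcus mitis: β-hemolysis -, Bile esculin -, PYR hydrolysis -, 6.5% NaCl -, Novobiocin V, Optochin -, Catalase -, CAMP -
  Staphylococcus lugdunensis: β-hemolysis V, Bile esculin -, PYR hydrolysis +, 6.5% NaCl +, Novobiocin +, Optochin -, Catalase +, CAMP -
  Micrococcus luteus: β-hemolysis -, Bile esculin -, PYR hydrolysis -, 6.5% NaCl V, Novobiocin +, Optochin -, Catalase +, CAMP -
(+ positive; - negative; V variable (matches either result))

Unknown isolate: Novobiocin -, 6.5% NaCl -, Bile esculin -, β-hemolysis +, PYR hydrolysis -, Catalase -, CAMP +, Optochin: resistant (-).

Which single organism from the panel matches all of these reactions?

Streptococcus agalactiae

β-hemolysis +: excludes 8 organisms — 4 left.
Novobiocin -: excludes Staphylococcus aureus, Staphylococcus lugdunensis — 2 left.
PYR hydrolysis -: excludes Streptococcus pyogenes — 1 left.
Bile esculin -: the one remaining candidate is consistent.
Optochin -: the one remaining candidate is consistent.
6.5% NaCl -: the one remaining candidate is consistent.
CAMP +: the one remaining candidate is consistent.
Catalase -: the one remaining candidate is consistent.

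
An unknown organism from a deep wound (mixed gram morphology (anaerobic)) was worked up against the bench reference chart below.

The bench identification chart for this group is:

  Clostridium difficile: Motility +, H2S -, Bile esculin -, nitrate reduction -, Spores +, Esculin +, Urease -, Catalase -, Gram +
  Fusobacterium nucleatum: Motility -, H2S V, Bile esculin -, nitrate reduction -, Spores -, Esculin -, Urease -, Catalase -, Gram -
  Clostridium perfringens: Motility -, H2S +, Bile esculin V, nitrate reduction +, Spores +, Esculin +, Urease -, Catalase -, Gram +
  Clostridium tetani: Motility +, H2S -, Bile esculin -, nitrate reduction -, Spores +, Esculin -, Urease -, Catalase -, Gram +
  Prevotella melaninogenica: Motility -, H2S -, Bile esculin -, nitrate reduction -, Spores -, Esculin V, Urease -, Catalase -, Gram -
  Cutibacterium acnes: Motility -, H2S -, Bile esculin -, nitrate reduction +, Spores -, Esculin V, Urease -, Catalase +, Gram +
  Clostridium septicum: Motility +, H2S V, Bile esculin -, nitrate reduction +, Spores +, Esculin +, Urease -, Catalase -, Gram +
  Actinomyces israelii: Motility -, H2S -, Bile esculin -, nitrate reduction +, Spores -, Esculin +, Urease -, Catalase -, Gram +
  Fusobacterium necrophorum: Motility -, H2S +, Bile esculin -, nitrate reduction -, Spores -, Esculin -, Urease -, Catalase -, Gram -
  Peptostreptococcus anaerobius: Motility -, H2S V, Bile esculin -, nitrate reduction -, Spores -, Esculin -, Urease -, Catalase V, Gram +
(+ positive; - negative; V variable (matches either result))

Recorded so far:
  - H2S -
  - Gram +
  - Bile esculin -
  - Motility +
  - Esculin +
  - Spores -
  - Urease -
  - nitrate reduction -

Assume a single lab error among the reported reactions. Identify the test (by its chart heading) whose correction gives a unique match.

Spores

As reported, no row in the chart matches all 8 reactions.
Reversing nitrate reduction → still no organism matches.
Reversing Esculin → still no organism matches.
Reversing Bile esculin → still no organism matches.
Reversing Gram → still no organism matches.
Reversing H2S → still no organism matches.
Reversing Spores (to +) → unique match: Clostridium difficile.
Reversing Motility → still no organism matches.
Reversing Urease → still no organism matches.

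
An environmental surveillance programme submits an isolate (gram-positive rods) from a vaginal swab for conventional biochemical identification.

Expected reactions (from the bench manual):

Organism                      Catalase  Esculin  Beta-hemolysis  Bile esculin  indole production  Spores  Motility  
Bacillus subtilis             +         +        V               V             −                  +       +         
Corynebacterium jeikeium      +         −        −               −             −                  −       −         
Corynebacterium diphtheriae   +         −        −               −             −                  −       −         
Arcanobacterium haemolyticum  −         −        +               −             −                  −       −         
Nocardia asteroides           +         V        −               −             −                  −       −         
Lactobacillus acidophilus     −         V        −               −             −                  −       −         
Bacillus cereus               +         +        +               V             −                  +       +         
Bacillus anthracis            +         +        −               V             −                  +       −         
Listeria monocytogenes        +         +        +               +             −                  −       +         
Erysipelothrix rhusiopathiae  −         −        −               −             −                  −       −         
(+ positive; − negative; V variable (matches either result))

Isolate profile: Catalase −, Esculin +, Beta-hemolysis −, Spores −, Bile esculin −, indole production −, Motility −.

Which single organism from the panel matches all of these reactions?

Lactobacillus acidophilus

Esculin +: excludes Corynebacterium jeikeium, Corynebacterium diphtheriae, Arcanobacterium haemolyticum, Erysipelothrix rhusiopathiae — 6 left.
indole production −: all 6 remaining candidates are consistent.
Catalase −: excludes 5 organisms — 1 left.
Spores −: the one remaining candidate is consistent.
Motility −: the one remaining candidate is consistent.
Beta-hemolysis −: the one remaining candidate is consistent.
Bile esculin −: the one remaining candidate is consistent.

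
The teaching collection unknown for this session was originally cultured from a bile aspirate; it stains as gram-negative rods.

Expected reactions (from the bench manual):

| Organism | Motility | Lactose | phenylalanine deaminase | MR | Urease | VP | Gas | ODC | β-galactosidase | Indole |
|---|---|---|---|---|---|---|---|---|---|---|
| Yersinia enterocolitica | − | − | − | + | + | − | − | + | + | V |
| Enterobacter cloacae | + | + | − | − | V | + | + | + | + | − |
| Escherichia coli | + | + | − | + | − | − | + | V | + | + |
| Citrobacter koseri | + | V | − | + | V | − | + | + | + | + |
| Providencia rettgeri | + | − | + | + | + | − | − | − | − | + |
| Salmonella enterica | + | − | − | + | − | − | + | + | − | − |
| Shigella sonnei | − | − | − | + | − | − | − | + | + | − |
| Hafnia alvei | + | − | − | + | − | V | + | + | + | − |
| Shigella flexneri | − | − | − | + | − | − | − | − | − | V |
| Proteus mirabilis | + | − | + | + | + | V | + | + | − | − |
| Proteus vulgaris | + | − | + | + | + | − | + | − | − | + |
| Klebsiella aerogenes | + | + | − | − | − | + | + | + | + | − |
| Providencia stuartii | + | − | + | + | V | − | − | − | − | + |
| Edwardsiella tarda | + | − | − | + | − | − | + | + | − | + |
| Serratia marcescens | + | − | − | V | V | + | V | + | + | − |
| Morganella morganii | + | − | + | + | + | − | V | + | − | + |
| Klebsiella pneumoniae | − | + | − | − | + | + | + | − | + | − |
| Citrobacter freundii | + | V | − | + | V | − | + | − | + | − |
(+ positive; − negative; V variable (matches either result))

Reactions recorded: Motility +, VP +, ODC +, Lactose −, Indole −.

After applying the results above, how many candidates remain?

Motility +: excludes Yersinia enterocolitica, Shigella sonnei, Shigella flexneri, Klebsiella pneumoniae — 14 left.
Indole −: excludes 7 organisms — 7 left.
VP +: excludes Salmonella enterica, Citrobacter freundii — 5 left.
ODC +: all 5 remaining candidates are consistent.
Lactose −: excludes Enterobacter cloacae, Klebsiella aerogenes — 3 left.
Still consistent: Hafnia alvei, Proteus mirabilis, Serratia marcescens.

3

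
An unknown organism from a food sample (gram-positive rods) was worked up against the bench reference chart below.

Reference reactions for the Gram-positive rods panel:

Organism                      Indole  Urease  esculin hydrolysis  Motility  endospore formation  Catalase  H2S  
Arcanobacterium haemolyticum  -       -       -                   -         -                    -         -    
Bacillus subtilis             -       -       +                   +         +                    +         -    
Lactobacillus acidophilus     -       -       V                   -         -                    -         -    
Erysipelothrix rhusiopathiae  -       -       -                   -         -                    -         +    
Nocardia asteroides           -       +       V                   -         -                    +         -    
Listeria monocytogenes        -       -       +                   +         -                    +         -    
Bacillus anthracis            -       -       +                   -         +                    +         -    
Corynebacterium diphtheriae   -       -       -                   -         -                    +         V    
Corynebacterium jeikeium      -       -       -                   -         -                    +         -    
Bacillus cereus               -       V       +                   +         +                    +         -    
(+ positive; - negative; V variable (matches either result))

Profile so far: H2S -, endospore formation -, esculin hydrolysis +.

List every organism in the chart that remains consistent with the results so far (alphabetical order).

endospore formation -: excludes Bacillus subtilis, Bacillus anthracis, Bacillus cereus — 7 left.
esculin hydrolysis +: excludes Arcanobacterium haemolyticum, Erysipelothrix rhusiopathiae, Corynebacterium diphtheriae, Corynebacterium jeikeium — 3 left.
H2S -: all 3 remaining candidates are consistent.

Lactobacillus acidophilus, Listeria monocytogenes, Nocardia asteroides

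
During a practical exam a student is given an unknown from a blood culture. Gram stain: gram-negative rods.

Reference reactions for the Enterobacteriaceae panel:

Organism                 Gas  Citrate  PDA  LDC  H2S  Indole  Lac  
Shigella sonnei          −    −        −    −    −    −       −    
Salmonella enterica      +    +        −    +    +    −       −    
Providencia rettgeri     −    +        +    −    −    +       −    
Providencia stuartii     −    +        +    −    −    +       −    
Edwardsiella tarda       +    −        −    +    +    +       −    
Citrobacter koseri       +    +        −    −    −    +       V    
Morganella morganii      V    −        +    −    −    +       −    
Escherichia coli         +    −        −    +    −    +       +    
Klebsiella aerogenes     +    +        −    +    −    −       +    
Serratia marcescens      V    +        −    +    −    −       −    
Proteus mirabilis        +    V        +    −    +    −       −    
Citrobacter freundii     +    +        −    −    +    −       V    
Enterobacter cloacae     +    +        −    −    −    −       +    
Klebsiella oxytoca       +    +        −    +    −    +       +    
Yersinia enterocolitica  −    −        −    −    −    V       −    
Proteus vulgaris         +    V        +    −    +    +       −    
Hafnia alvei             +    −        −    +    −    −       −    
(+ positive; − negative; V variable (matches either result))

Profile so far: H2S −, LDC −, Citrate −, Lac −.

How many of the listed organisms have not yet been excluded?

LDC −: excludes 7 organisms — 10 left.
H2S −: excludes Proteus mirabilis, Citrobacter freundii, Proteus vulgaris — 7 left.
Lac −: excludes Enterobacter cloacae — 6 left.
Citrate −: excludes Providencia rettgeri, Providencia stuartii, Citrobacter koseri — 3 left.
Still consistent: Morganella morganii, Shigella sonnei, Yersinia enterocolitica.

3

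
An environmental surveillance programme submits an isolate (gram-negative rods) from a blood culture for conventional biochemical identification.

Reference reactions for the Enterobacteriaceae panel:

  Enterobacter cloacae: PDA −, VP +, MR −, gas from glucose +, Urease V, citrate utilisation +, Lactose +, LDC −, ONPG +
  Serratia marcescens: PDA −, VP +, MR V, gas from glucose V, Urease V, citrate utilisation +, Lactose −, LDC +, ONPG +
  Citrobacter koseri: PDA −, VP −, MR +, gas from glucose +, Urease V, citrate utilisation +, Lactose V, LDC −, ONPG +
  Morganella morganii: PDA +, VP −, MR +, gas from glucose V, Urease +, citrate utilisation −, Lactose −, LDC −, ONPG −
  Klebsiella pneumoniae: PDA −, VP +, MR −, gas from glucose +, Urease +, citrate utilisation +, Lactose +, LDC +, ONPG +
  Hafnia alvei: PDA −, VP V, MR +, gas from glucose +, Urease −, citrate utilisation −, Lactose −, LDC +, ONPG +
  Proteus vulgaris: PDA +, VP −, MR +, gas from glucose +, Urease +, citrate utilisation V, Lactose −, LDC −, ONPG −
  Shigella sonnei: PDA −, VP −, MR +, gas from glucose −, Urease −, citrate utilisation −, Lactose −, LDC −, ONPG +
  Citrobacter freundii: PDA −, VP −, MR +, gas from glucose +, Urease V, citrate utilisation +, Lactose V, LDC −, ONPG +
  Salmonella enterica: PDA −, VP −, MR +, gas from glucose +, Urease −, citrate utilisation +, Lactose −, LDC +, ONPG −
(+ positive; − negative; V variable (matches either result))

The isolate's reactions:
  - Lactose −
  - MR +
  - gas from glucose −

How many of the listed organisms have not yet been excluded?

Lactose −: excludes Enterobacter cloacae, Klebsiella pneumoniae — 8 left.
MR +: all 8 remaining candidates are consistent.
gas from glucose −: excludes 5 organisms — 3 left.
Still consistent: Morganella morganii, Serratia marcescens, Shigella sonnei.

3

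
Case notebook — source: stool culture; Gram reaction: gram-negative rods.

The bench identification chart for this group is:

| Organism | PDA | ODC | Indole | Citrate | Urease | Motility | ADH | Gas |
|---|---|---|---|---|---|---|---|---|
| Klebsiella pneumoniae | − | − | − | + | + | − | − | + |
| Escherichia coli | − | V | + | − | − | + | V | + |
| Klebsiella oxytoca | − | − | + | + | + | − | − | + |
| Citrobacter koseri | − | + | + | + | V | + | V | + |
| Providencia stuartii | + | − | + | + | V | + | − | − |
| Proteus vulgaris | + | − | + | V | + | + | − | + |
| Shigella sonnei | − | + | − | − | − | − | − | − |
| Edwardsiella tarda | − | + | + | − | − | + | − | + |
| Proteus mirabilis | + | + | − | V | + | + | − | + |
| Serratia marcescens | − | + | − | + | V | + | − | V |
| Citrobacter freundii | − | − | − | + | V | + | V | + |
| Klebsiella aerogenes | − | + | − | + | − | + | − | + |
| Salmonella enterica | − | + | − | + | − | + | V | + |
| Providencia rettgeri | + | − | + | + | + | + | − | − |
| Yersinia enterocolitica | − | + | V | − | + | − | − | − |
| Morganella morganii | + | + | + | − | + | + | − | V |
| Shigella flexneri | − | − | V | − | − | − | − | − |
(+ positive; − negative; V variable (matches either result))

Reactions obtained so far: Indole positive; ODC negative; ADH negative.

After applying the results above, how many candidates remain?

6

Indole +: excludes 7 organisms — 10 left.
ODC −: excludes Citrobacter koseri, Edwardsiella tarda, Yersinia enterocolitica, Morganella morganii — 6 left.
ADH −: all 6 remaining candidates are consistent.
Still consistent: Escherichia coli, Klebsiella oxytoca, Proteus vulgaris, Providencia rettgeri, Providencia stuartii, Shigella flexneri.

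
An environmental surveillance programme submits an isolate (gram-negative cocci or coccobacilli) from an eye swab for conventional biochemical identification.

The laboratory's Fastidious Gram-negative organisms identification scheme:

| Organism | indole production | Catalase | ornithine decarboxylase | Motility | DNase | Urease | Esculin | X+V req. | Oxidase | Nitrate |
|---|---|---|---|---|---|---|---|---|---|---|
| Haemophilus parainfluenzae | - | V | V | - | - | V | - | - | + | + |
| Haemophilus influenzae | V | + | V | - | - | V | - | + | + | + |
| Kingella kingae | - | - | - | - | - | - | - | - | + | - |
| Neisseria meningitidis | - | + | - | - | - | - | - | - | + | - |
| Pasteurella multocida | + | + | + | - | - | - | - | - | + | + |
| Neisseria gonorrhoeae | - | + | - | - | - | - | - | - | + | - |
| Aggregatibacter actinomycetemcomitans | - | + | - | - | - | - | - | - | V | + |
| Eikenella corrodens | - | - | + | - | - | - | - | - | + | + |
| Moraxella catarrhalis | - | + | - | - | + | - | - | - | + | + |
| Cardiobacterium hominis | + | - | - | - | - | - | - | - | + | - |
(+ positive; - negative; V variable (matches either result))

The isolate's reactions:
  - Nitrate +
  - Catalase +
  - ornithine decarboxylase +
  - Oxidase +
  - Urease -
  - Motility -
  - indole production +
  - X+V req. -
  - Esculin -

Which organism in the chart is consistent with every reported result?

Pasteurella multocida

ornithine decarboxylase +: excludes 6 organisms — 4 left.
X+V req. -: excludes Haemophilus influenzae — 3 left.
Esculin -: all 3 remaining candidates are consistent.
Catalase +: excludes Eikenella corrodens — 2 left.
indole production +: excludes Haemophilus parainfluenzae — 1 left.
Nitrate +: the one remaining candidate is consistent.
Oxidase +: the one remaining candidate is consistent.
Motility -: the one remaining candidate is consistent.
Urease -: the one remaining candidate is consistent.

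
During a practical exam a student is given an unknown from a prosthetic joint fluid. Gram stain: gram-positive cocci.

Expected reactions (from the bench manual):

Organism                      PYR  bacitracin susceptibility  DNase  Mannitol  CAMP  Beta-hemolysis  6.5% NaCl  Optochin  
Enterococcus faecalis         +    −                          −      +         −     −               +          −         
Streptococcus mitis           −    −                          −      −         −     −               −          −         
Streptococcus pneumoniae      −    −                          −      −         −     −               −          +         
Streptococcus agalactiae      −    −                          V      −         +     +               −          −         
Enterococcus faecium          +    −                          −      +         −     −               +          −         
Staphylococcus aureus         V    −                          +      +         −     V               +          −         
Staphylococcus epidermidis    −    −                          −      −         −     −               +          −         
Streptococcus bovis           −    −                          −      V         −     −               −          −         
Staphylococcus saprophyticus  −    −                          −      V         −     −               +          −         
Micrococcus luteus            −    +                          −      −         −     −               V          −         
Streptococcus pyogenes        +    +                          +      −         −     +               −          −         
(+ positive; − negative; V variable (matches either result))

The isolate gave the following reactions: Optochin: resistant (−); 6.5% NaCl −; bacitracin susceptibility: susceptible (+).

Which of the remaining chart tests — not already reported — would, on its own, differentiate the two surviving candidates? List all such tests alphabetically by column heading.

6.5% NaCl −: excludes 5 organisms — 6 left.
bacitracin susceptibility +: excludes Streptococcus mitis, Streptococcus pneumoniae, Streptococcus agalactiae, Streptococcus bovis — 2 left.
Optochin −: all 2 remaining candidates are consistent.
Two candidates remain: Micrococcus luteus and Streptococcus pyogenes.
  PYR: Micrococcus luteus −, Streptococcus pyogenes + — discriminates.
  DNase: Micrococcus luteus −, Streptococcus pyogenes + — discriminates.
  Mannitol: − vs − — same for both, does not separate.
  CAMP: − vs − — same for both, does not separate.
  Beta-hemolysis: Micrococcus luteus −, Streptococcus pyogenes + — discriminates.

Beta-hemolysis, DNase, PYR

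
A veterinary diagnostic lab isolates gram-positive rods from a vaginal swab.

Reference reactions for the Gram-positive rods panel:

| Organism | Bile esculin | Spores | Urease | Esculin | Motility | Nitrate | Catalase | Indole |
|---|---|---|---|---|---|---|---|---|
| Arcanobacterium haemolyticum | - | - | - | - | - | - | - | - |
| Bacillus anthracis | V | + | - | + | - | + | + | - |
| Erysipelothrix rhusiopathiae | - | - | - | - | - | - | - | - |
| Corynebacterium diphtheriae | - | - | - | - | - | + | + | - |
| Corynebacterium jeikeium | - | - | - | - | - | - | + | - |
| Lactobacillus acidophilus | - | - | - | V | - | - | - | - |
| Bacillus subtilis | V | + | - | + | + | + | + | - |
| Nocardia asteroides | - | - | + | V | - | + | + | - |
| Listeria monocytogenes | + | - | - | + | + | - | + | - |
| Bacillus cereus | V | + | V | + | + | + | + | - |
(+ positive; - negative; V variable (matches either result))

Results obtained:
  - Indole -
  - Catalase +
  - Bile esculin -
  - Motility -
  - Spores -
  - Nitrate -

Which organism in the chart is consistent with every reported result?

Corynebacterium jeikeium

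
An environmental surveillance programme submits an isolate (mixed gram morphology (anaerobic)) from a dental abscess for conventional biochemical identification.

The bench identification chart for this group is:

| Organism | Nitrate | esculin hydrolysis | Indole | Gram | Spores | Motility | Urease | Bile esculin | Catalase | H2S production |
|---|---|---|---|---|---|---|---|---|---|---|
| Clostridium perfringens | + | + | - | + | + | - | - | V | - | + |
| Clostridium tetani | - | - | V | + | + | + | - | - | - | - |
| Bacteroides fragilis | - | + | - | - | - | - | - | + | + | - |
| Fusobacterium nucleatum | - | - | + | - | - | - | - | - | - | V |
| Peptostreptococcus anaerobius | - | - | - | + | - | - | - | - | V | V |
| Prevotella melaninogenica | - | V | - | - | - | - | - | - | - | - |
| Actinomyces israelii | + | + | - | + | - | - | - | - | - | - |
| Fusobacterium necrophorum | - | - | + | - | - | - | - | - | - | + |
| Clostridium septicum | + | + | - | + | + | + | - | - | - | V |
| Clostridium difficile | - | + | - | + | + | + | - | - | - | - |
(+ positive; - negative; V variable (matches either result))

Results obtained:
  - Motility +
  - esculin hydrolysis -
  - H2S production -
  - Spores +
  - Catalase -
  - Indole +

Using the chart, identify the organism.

H2S production -: excludes Clostridium perfringens, Fusobacterium necrophorum — 8 left.
Indole +: excludes 6 organisms — 2 left.
esculin hydrolysis -: all 2 remaining candidates are consistent.
Motility +: excludes Fusobacterium nucleatum — 1 left.
Spores +: the one remaining candidate is consistent.
Catalase -: the one remaining candidate is consistent.

Clostridium tetani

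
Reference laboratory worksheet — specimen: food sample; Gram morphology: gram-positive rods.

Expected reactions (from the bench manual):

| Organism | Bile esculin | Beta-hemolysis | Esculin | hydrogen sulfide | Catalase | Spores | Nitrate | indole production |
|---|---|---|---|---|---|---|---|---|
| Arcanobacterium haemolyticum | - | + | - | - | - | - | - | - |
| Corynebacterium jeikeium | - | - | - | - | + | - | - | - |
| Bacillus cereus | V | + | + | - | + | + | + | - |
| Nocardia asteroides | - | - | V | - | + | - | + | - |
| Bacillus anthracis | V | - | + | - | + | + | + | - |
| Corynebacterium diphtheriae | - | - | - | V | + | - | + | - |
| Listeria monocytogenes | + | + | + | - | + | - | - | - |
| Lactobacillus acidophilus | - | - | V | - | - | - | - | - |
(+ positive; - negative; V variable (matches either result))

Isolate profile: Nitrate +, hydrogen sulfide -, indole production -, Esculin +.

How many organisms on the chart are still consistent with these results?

3

indole production -: all 8 remaining candidates are consistent.
hydrogen sulfide -: all 8 remaining candidates are consistent.
Esculin +: excludes Arcanobacterium haemolyticum, Corynebacterium jeikeium, Corynebacterium diphtheriae — 5 left.
Nitrate +: excludes Listeria monocytogenes, Lactobacillus acidophilus — 3 left.
Still consistent: Bacillus anthracis, Bacillus cereus, Nocardia asteroides.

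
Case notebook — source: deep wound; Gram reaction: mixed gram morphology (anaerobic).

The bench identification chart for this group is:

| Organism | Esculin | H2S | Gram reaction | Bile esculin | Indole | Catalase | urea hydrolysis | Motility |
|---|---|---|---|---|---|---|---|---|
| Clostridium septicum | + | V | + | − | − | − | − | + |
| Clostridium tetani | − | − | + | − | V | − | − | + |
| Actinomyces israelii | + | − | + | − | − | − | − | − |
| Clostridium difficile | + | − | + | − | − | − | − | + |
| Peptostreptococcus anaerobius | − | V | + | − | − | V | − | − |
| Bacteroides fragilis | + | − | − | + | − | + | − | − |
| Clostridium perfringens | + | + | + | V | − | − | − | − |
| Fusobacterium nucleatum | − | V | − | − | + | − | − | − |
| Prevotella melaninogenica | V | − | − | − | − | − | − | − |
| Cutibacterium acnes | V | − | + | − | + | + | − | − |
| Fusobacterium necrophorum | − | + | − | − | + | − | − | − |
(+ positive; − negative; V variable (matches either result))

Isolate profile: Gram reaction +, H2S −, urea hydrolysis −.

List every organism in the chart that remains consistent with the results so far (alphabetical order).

Actinomyces israelii, Clostridium difficile, Clostridium septicum, Clostridium tetani, Cutibacterium acnes, Peptostreptococcus anaerobius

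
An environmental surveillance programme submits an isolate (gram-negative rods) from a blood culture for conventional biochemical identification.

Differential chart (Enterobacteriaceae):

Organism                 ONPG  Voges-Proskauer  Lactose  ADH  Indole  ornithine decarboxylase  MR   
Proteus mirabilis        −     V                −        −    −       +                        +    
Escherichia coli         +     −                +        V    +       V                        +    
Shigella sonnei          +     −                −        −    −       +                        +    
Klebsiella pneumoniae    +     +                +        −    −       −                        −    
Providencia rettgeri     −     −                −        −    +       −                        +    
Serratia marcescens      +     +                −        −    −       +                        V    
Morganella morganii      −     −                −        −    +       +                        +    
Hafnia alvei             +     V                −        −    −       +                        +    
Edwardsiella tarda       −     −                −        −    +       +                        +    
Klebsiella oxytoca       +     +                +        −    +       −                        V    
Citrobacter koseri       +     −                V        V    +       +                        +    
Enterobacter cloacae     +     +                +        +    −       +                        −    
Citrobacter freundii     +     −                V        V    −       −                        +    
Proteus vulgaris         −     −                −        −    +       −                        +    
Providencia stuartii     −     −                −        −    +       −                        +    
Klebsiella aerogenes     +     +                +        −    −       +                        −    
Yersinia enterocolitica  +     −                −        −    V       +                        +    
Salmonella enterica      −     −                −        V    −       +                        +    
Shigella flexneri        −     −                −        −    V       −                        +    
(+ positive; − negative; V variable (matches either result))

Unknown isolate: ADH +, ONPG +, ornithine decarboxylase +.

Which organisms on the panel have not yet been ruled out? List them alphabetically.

ONPG +: excludes 8 organisms — 11 left.
ornithine decarboxylase +: excludes Klebsiella pneumoniae, Klebsiella oxytoca, Citrobacter freundii — 8 left.
ADH +: excludes 5 organisms — 3 left.

Citrobacter koseri, Enterobacter cloacae, Escherichia coli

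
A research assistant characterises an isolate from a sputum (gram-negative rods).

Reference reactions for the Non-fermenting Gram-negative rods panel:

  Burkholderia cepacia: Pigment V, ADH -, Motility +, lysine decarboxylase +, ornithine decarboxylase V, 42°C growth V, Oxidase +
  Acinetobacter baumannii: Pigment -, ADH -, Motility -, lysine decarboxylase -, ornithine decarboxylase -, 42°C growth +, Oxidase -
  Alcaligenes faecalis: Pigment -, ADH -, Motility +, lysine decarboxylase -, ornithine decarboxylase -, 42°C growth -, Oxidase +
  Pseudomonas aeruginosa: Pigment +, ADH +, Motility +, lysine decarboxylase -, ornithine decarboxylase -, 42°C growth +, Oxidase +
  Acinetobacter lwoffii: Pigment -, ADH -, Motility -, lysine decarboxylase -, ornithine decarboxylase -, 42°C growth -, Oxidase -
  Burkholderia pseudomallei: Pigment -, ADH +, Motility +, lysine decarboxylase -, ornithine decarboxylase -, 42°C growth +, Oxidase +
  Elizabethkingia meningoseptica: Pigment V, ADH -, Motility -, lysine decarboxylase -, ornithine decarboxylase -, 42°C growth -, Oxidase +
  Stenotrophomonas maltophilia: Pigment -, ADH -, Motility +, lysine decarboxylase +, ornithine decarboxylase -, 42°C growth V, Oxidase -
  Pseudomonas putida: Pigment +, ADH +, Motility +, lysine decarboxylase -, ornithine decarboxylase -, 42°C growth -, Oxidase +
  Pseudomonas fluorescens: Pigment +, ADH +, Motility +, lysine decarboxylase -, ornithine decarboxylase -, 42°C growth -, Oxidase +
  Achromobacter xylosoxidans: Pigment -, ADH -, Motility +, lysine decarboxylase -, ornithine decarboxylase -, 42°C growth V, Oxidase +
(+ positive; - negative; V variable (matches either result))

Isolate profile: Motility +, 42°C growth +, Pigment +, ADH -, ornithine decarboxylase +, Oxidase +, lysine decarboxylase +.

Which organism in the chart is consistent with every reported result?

Burkholderia cepacia

ADH -: excludes Pseudomonas aeruginosa, Burkholderia pseudomallei, Pseudomonas putida, Pseudomonas fluorescens — 7 left.
Pigment +: excludes 5 organisms — 2 left.
ornithine decarboxylase +: excludes Elizabethkingia meningoseptica — 1 left.
42°C growth +: the one remaining candidate is consistent.
Motility +: the one remaining candidate is consistent.
Oxidase +: the one remaining candidate is consistent.
lysine decarboxylase +: the one remaining candidate is consistent.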